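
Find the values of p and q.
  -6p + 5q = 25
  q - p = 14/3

p = -5/3, q = 3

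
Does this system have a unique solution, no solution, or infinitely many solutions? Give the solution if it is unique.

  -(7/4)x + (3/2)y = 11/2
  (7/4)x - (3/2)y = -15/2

Row-reduce:
R1 ← R1 / (-7/4).
R2 ← R2 − 7/4·R1.
Row 2 reduces to 0 = -2, a contradiction. The system is inconsistent.

no solution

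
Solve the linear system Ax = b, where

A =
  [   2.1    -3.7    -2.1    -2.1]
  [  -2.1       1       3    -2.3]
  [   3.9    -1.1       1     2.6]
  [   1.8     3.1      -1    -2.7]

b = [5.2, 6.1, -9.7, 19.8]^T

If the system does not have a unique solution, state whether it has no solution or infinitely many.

x_1 = 1, x_2 = 2, x_3 = -1, x_4 = -4

Row-reduce the augmented matrix:
R1 ← R1 / (21/10).
R2 ← R2 + 21/10·R1.
R3 ← R3 − 39/10·R1.
R4 ← R4 − 9/5·R1.
R2 ← R2 / (-27/10).
R1 ← R1 + 37/21·R2.
R3 ← R3 − 202/35·R2.
R4 ← R4 − 439/70·R2.
R3 ← R3 / (1433/210).
R1 ← R1 + 100/63·R3.
R2 ← R2 + 1/3·R3.
R4 ← R4 − 607/210·R3.
R4 ← R4 / (-70858/7165).
R1 ← R1 − 46253/38691·R4.
R2 ← R2 − 19187/12897·R4.
R3 ← R3 + 5491/12897·R4.
Reading off the reduced rows gives x_1 = 1, x_2 = 2, x_3 = -1, x_4 = -4.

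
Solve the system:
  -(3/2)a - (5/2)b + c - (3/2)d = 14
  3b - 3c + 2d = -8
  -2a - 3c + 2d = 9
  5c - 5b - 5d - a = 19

infinitely many solutions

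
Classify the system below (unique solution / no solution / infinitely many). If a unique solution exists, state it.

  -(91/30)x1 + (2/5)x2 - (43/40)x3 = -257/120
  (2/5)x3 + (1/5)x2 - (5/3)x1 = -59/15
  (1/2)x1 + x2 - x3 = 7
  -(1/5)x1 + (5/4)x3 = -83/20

no solution

Row-reduce:
R1 ← R1 / (-91/30).
R2 ← R2 + 5/3·R1.
R3 ← R3 − 1/2·R1.
R4 ← R4 + 1/5·R1.
R2 ← R2 / (-9/455).
R1 ← R1 + 12/91·R2.
R3 ← R3 − 97/91·R2.
R4 ← R4 + 12/455·R2.
R3 ← R3 / (1253/24).
R1 ← R1 + 25/4·R3.
R2 ← R2 + 601/12·R3.
Row 4 reduces to 0 = -1/3, a contradiction. The system is inconsistent.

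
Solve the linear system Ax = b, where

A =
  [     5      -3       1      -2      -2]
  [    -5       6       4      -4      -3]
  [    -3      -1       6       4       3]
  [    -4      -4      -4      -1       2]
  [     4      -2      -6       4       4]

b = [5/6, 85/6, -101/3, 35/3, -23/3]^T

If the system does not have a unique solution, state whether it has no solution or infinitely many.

Row-reduce the augmented matrix:
R1 ← R1 / (5).
R2 ← R2 + 5·R1.
R3 ← R3 + 3·R1.
R4 ← R4 + 4·R1.
R5 ← R5 − 4·R1.
R2 ← R2 / (3).
R1 ← R1 + 3/5·R2.
R3 ← R3 + 14/5·R2.
R4 ← R4 + 32/5·R2.
R5 ← R5 − 2/5·R2.
R3 ← R3 / (169/15).
R1 ← R1 − 6/5·R3.
R2 ← R2 − 5/3·R3.
R4 ← R4 − 112/15·R3.
R5 ← R5 + 112/15·R3.
R4 ← R4 / (-2289/169).
R1 ← R1 + 220/169·R4.
R2 ← R2 + 268/169·R4.
R3 ← R3 + 42/169·R4.
R5 ← R5 − 768/169·R4.
R5 ← R5 / (170/109).
R1 ← R1 + 95/327·R5.
R2 ← R2 + 86/327·R5.
R3 ← R3 + 11/109·R5.
R4 ← R4 − 202/327·R5.
Reading off the reduced rows gives x_1 = -1, x_2 = 1/2, x_3 = -3, x_4 = -8/3, x_5 = -5/2.

x_1 = -1, x_2 = 1/2, x_3 = -3, x_4 = -8/3, x_5 = -5/2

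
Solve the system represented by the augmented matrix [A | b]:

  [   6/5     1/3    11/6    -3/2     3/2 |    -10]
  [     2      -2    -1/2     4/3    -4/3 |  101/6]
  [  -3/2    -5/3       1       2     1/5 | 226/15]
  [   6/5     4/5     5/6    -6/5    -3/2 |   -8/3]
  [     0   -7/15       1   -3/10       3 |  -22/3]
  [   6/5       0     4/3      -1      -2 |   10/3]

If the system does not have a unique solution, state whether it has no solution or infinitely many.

x_1 = 0, x_2 = -4, x_3 = 1, x_4 = 4, x_5 = -3

Row-reduce the augmented matrix:
R1 ← R1 / (6/5).
R2 ← R2 − 2·R1.
R3 ← R3 + 3/2·R1.
R4 ← R4 − 6/5·R1.
R6 ← R6 − 6/5·R1.
R2 ← R2 / (-23/9).
R1 ← R1 − 5/18·R2.
R3 ← R3 + 5/4·R2.
R4 ← R4 − 7/15·R2.
R5 ← R5 + 7/15·R2.
R6 ← R6 + 1/3·R2.
R3 ← R3 / (2777/552).
R1 ← R1 − 105/92·R3.
R2 ← R2 − 32/23·R3.
R4 ← R4 + 569/345·R3.
R5 ← R5 − 569/345·R3.
R6 ← R6 + 5/138·R3.
R4 ← R4 / (5919/13885).
R1 ← R1 + 3635/8331·R4.
R2 ← R2 + 5643/5554·R4.
R3 ← R3 + 966/2777·R4.
R5 ← R5 + 5919/13885·R4.
R6 ← R6 + 35/2777·R4.
Swap R5 and R6.
R5 ← R5 / (-36019/11838).
R1 ← R1 + 89653/35514·R5.
R2 ← R2 + 210111/39460·R5.
R3 ← R3 + 2323/1973·R5.
R4 ← R4 + 333941/59190·R5.
R6 reduces to 0 = 0, so the extra equation is consistent.
Reading off the reduced rows gives x_1 = 0, x_2 = -4, x_3 = 1, x_4 = 4, x_5 = -3.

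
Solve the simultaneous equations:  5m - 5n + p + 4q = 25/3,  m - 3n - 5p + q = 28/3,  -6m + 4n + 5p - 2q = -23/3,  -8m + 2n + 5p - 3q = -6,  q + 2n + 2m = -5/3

Row-reduce the augmented matrix:
R1 ← R1 / (5).
R2 ← R2 − 1·R1.
R3 ← R3 + 6·R1.
R4 ← R4 + 8·R1.
R5 ← R5 − 2·R1.
R2 ← R2 / (-2).
R1 ← R1 + 1·R2.
R3 ← R3 + 2·R2.
R4 ← R4 + 6·R2.
R5 ← R5 − 4·R2.
R3 ← R3 / (57/5).
R1 ← R1 − 14/5·R3.
R2 ← R2 − 13/5·R3.
R4 ← R4 − 111/5·R3.
R5 ← R5 + 54/5·R3.
R4 ← R4 / (-43/19).
R1 ← R1 − 7/114·R4.
R2 ← R2 + 79/114·R4.
R3 ← R3 − 13/57·R4.
R5 ← R5 − 43/19·R4.
R5 reduces to 0 = 0, so the extra equation is consistent.
Reading off the reduced rows gives m = -1, n = -1, p = -1, q = 7/3.

m = -1, n = -1, p = -1, q = 7/3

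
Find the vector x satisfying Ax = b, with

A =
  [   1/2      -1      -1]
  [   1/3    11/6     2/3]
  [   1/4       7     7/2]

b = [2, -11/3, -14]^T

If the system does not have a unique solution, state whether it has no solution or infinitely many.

infinitely many solutions

Row-reduce:
R1 ← R1 / (1/2).
R2 ← R2 − 1/3·R1.
R3 ← R3 − 1/4·R1.
R2 ← R2 / (5/2).
R1 ← R1 + 2·R2.
R3 ← R3 − 15/2·R2.
Rank is 2 with 3 unknowns, leaving x_3 free.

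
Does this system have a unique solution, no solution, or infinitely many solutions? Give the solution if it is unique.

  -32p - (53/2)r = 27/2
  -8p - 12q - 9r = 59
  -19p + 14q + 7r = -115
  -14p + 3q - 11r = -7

Row-reduce:
R1 ← R1 / (-32).
R2 ← R2 + 8·R1.
R3 ← R3 + 19·R1.
R4 ← R4 + 14·R1.
R2 ← R2 / (-12).
R3 ← R3 − 14·R2.
R4 ← R4 − 3·R2.
R3 ← R3 / (3833/192).
R1 ← R1 − 53/64·R3.
R2 ← R2 − 19/96·R3.
Row 4 reduces to 0 = 1, a contradiction. The system is inconsistent.

no solution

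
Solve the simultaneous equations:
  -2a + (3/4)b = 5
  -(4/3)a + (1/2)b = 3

Row-reduce:
R1 ← R1 / (-2).
R2 ← R2 + 4/3·R1.
Row 2 reduces to 0 = -1/3, a contradiction. The system is inconsistent.

no solution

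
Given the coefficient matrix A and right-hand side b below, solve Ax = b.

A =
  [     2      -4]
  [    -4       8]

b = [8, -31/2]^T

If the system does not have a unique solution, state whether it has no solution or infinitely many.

no solution

Row-reduce:
R1 ← R1 / (2).
R2 ← R2 + 4·R1.
Row 2 reduces to 0 = 1/2, a contradiction. The system is inconsistent.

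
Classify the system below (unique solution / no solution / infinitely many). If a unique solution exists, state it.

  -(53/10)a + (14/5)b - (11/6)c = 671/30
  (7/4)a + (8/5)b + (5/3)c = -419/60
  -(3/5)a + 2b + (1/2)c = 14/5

infinitely many solutions

Row-reduce:
R1 ← R1 / (-53/10).
R2 ← R2 − 7/4·R1.
R3 ← R3 + 3/5·R1.
R2 ← R2 / (669/265).
R1 ← R1 + 28/53·R2.
R3 ← R3 − 446/265·R2.
Rank is 2 with 3 unknowns, leaving c free.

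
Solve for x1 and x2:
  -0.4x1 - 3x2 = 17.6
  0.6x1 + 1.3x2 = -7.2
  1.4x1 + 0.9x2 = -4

Row-reduce the augmented matrix:
R1 ← R1 / (-2/5).
R2 ← R2 − 3/5·R1.
R3 ← R3 − 7/5·R1.
R2 ← R2 / (-16/5).
R1 ← R1 − 15/2·R2.
R3 ← R3 + 48/5·R2.
R3 reduces to 0 = 0, so the extra equation is consistent.
Reading off the reduced rows gives x1 = 1, x2 = -6.

x1 = 1, x2 = -6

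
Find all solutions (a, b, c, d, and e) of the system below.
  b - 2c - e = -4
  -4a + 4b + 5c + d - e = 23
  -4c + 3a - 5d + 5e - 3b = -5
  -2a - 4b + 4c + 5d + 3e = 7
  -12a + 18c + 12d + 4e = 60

infinitely many solutions

Row-reduce:
Swap R1 and R2.
R1 ← R1 / (-4).
R3 ← R3 − 3·R1.
R4 ← R4 + 2·R1.
R5 ← R5 + 12·R1.
R1 ← R1 + 1·R2.
R4 ← R4 + 6·R2.
R5 ← R5 + 12·R2.
R3 ← R3 / (-1/4).
R1 ← R1 + 13/4·R3.
R2 ← R2 + 2·R3.
R4 ← R4 + 21/2·R3.
R5 ← R5 + 21·R3.
R4 ← R4 / (183).
R1 ← R1 − 55·R4.
R2 ← R2 − 34·R4.
R3 ← R3 − 17·R4.
R5 ← R5 − 366·R4.
Rank is 4 with 5 unknowns, leaving e free.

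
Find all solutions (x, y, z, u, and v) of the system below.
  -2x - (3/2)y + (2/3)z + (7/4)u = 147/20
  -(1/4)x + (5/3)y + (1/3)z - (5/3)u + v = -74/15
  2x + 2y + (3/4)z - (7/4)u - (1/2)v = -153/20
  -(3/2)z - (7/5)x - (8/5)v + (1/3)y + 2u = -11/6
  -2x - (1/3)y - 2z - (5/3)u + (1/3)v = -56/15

x = 0, y = -5/2, z = 6/5, u = 8/5, v = 3/2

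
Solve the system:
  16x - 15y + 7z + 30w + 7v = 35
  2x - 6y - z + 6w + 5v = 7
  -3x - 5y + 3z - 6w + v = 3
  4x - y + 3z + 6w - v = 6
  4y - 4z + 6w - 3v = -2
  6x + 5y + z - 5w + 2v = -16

no solution

Row-reduce:
R1 ← R1 / (16).
R2 ← R2 − 2·R1.
R3 ← R3 + 3·R1.
R4 ← R4 − 4·R1.
R6 ← R6 − 6·R1.
R2 ← R2 / (-33/8).
R1 ← R1 + 15/16·R2.
R3 ← R3 + 125/16·R2.
R4 ← R4 − 11/4·R2.
R5 ← R5 − 4·R2.
R6 ← R6 − 85/8·R2.
R3 ← R3 / (173/22).
R1 ← R1 − 19/22·R3.
R2 ← R2 − 5/11·R3.
R5 ← R5 + 64/11·R3.
R6 ← R6 + 71/11·R3.
Swap R4 and R5.
R4 ← R4 / (822/173).
R1 ← R1 − 324/173·R4.
R2 ← R2 + 48/173·R4.
R3 ← R3 + 102/173·R4.
R6 ← R6 + 2467/173·R4.
Swap R5 and R6.
R5 ← R5 / (-1021/274).
R1 ← R1 − 180/137·R5.
R2 ← R2 + 118/137·R5.
R3 ← R3 + 148/137·R5.
R4 ← R4 + 177/274·R5.
Row 6 reduces to 0 = -1, a contradiction. The system is inconsistent.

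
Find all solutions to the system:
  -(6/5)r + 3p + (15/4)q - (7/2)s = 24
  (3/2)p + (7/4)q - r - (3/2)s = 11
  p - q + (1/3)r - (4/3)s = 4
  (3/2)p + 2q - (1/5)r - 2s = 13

infinitely many solutions

Row-reduce:
R1 ← R1 / (3).
R2 ← R2 − 3/2·R1.
R3 ← R3 − 1·R1.
R4 ← R4 − 3/2·R1.
R2 ← R2 / (-1/8).
R1 ← R1 − 5/4·R2.
R3 ← R3 + 9/4·R2.
R4 ← R4 − 1/8·R2.
R3 ← R3 / (119/15).
R1 ← R1 + 22/5·R3.
R2 ← R2 − 16/5·R3.
Rank is 3 with 4 unknowns, leaving s free.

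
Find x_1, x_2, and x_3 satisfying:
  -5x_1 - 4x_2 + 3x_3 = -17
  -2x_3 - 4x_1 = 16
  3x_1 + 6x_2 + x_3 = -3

x_1 = -1, x_2 = 1, x_3 = -6

Row-reduce the augmented matrix:
R1 ← R1 / (-5).
R2 ← R2 + 4·R1.
R3 ← R3 − 3·R1.
R2 ← R2 / (16/5).
R1 ← R1 − 4/5·R2.
R3 ← R3 − 18/5·R2.
R3 ← R3 / (31/4).
R1 ← R1 − 1/2·R3.
R2 ← R2 + 11/8·R3.
Reading off the reduced rows gives x_1 = -1, x_2 = 1, x_3 = -6.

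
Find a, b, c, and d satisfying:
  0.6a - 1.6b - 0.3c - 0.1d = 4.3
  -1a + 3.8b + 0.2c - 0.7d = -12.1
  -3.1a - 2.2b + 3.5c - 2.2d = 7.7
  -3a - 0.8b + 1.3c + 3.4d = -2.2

a = 5, b = -2, c = 6, d = 1

Row-reduce the augmented matrix:
R1 ← R1 / (3/5).
R2 ← R2 + 1·R1.
R3 ← R3 + 31/10·R1.
R4 ← R4 + 3·R1.
R2 ← R2 / (17/15).
R1 ← R1 + 8/3·R2.
R3 ← R3 + 157/15·R2.
R4 ← R4 + 44/5·R2.
R3 ← R3 / (-279/340).
R1 ← R1 + 41/34·R3.
R2 ← R2 + 9/34·R3.
R4 ← R4 + 43/17·R3.
R4 ← R4 / (9057/310).
R1 ← R1 − 420/31·R4.
R2 ← R2 − 167/62·R4.
R3 ← R3 − 405/31·R4.
Reading off the reduced rows gives a = 5, b = -2, c = 6, d = 1.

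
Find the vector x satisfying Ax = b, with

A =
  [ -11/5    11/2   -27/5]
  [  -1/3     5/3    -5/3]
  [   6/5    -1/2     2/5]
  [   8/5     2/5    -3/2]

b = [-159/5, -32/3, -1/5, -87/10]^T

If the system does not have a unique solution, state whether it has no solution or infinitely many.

x_1 = -3, x_2 = -6, x_3 = 1

Row-reduce the augmented matrix:
R1 ← R1 / (-11/5).
R2 ← R2 + 1/3·R1.
R3 ← R3 − 6/5·R1.
R4 ← R4 − 8/5·R1.
R2 ← R2 / (5/6).
R1 ← R1 + 5/2·R2.
R3 ← R3 − 5/2·R2.
R4 ← R4 − 22/5·R2.
Swap R3 and R4.
R3 ← R3 / (-521/550).
R1 ← R1 + 1/11·R3.
R2 ← R2 + 56/55·R3.
R4 reduces to 0 = 0, so the extra equation is consistent.
Reading off the reduced rows gives x_1 = -3, x_2 = -6, x_3 = 1.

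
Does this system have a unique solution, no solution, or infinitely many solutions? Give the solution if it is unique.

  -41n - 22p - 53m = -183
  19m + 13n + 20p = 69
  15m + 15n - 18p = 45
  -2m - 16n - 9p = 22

m = 5, n = -2, p = 0

Row-reduce the augmented matrix:
R1 ← R1 / (-53).
R2 ← R2 − 19·R1.
R3 ← R3 − 15·R1.
R4 ← R4 + 2·R1.
R2 ← R2 / (-90/53).
R1 ← R1 − 41/53·R2.
R3 ← R3 − 180/53·R2.
R4 ← R4 + 766/53·R2.
Swap R3 and R4.
R3 ← R3 / (-1669/15).
R1 ← R1 − 89/15·R3.
R2 ← R2 + 107/15·R3.
R4 reduces to 0 = 0, so the extra equation is consistent.
Reading off the reduced rows gives m = 5, n = -2, p = 0.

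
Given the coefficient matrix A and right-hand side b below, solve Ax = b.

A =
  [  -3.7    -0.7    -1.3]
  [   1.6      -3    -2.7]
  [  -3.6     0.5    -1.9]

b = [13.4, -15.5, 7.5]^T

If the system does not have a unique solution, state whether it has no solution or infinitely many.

x_1 = -5, x_2 = -2, x_3 = 5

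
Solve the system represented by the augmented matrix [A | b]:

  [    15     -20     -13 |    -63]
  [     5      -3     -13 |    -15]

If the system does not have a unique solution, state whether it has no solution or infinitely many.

infinitely many solutions

Row-reduce:
R1 ← R1 / (15).
R2 ← R2 − 5·R1.
R2 ← R2 / (11/3).
R1 ← R1 + 4/3·R2.
Rank is 2 with 3 unknowns, leaving x_3 free.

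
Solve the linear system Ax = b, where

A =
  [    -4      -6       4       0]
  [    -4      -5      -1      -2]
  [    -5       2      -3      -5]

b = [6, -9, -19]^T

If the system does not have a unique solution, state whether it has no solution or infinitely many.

Row-reduce:
R1 ← R1 / (-4).
R2 ← R2 + 4·R1.
R3 ← R3 + 5·R1.
R1 ← R1 − 3/2·R2.
R3 ← R3 − 19/2·R2.
R3 ← R3 / (79/2).
R1 ← R1 − 13/2·R3.
R2 ← R2 + 5·R3.
Rank is 3 with 4 unknowns, leaving x_4 free.

infinitely many solutions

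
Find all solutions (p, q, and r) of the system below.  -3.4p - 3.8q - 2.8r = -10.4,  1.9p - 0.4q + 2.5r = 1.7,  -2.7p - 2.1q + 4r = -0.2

p = 0, q = 2, r = 1

Row-reduce the augmented matrix:
R1 ← R1 / (-17/5).
R2 ← R2 − 19/10·R1.
R3 ← R3 + 27/10·R1.
R2 ← R2 / (-429/170).
R1 ← R1 − 19/17·R2.
R3 ← R3 − 78/85·R2.
R3 ← R3 / (361/55).
R1 ← R1 − 177/143·R3.
R2 ← R2 + 53/143·R3.
Reading off the reduced rows gives p = 0, q = 2, r = 1.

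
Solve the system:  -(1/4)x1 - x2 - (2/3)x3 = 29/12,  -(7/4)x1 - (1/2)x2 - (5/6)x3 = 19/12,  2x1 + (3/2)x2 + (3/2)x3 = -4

infinitely many solutions

Row-reduce:
R1 ← R1 / (-1/4).
R2 ← R2 + 7/4·R1.
R3 ← R3 − 2·R1.
R2 ← R2 / (13/2).
R1 ← R1 − 4·R2.
R3 ← R3 + 13/2·R2.
Rank is 2 with 3 unknowns, leaving x3 free.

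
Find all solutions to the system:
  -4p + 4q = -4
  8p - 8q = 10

no solution

Row-reduce:
R1 ← R1 / (-4).
R2 ← R2 − 8·R1.
Row 2 reduces to 0 = 2, a contradiction. The system is inconsistent.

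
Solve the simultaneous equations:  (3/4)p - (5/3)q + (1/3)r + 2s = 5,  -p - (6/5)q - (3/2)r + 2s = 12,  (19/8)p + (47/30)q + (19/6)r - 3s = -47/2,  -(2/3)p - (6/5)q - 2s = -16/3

no solution

Row-reduce:
R1 ← R1 / (3/4).
R2 ← R2 + 1·R1.
R3 ← R3 − 19/8·R1.
R4 ← R4 + 2/3·R1.
R2 ← R2 / (-154/45).
R1 ← R1 + 20/9·R2.
R3 ← R3 − 308/45·R2.
R4 ← R4 + 362/135·R2.
Swap R3 and R4.
R3 ← R3 / (173/154).
R1 ← R1 − 87/77·R3.
R2 ← R2 − 95/308·R3.
Row 4 reduces to 0 = -2, a contradiction. The system is inconsistent.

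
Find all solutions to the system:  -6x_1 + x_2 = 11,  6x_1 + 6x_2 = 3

From equation 1: x_2 = 11 + 6·x_1.
Substitute into equation 2 and solve: x_1 = -3/2.
Then x_2 = 2.

x_1 = -3/2, x_2 = 2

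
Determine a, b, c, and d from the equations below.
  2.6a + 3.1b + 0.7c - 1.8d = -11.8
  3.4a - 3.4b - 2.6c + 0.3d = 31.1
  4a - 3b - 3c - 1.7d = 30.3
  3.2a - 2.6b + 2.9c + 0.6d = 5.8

a = 2, b = -4, c = -4, d = 1

Row-reduce the augmented matrix:
R1 ← R1 / (13/5).
R2 ← R2 − 17/5·R1.
R3 ← R3 − 4·R1.
R4 ← R4 − 16/5·R1.
R2 ← R2 / (-969/130).
R1 ← R1 − 31/26·R2.
R3 ← R3 + 101/13·R2.
R4 ← R4 + 417/65·R2.
R3 ← R3 / (-400/969).
R1 ← R1 + 284/969·R3.
R2 ← R2 − 457/969·R3.
R4 ← R4 − 16357/3230·R3.
R4 ← R4 / (-811437/40000).
R1 ← R1 − 937/1000·R4.
R2 ← R2 + 9179/4000·R4.
R3 ← R3 − 16443/4000·R4.
Reading off the reduced rows gives a = 2, b = -4, c = -4, d = 1.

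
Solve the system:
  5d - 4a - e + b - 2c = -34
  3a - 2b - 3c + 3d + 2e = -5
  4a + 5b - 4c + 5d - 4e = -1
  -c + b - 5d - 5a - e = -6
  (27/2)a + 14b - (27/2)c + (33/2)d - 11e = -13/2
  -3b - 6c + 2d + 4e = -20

no solution

Row-reduce:
R1 ← R1 / (-4).
R2 ← R2 − 3·R1.
R3 ← R3 − 4·R1.
R4 ← R4 + 5·R1.
R5 ← R5 − 27/2·R1.
R2 ← R2 / (-5/4).
R1 ← R1 + 1/4·R2.
R3 ← R3 − 6·R2.
R4 ← R4 + 1/4·R2.
R5 ← R5 − 139/8·R2.
R6 ← R6 + 3·R2.
R3 ← R3 / (-138/5).
R1 ← R1 − 7/5·R3.
R2 ← R2 − 18/5·R3.
R4 ← R4 − 12/5·R3.
R5 ← R5 + 414/5·R3.
R6 ← R6 − 24/5·R3.
R4 ← R4 / (-205/23).
R1 ← R1 + 31/69·R4.
R2 ← R2 − 3/23·R4.
R3 ← R3 + 106/69·R4.
R6 ← R6 + 157/23·R4.
Swap R5 and R6.
R5 ← R5 / (227/205).
R1 ← R1 − 19/410·R5.
R2 ← R2 + 178/205·R5.
R3 ← R3 + 21/410·R5.
R4 ← R4 + 2/205·R5.
Row 6 reduces to 0 = -1, a contradiction. The system is inconsistent.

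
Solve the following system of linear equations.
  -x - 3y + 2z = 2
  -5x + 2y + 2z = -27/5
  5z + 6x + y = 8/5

Row-reduce the augmented matrix:
R1 ← R1 / (-1).
R2 ← R2 + 5·R1.
R3 ← R3 − 6·R1.
R2 ← R2 / (17).
R1 ← R1 − 3·R2.
R3 ← R3 + 17·R2.
R3 ← R3 / (9).
R1 ← R1 + 10/17·R3.
R2 ← R2 + 8/17·R3.
Reading off the reduced rows gives x = 3/5, y = -1, z = -1/5.

x = 3/5, y = -1, z = -1/5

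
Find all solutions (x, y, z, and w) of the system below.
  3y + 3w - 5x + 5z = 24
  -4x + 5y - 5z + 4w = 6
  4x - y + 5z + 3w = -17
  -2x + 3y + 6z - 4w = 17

x = -5, y = -1, z = 1, w = -1

Row-reduce the augmented matrix:
R1 ← R1 / (-5).
R2 ← R2 + 4·R1.
R3 ← R3 − 4·R1.
R4 ← R4 + 2·R1.
R2 ← R2 / (13/5).
R1 ← R1 + 3/5·R2.
R3 ← R3 − 7/5·R2.
R4 ← R4 − 9/5·R2.
R3 ← R3 / (180/13).
R1 ← R1 + 40/13·R3.
R2 ← R2 + 45/13·R3.
R4 ← R4 − 133/13·R3.
R4 ← R4 / (-1739/180).
R1 ← R1 − 7/9·R4.
R2 ← R2 − 7/4·R4.
R3 ← R3 − 59/180·R4.
Reading off the reduced rows gives x = -5, y = -1, z = 1, w = -1.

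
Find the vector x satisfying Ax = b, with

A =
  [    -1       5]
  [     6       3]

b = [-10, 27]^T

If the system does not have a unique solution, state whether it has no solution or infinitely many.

Row-reduce the augmented matrix:
R1 ← R1 / (-1).
R2 ← R2 − 6·R1.
R2 ← R2 / (33).
R1 ← R1 + 5·R2.
Reading off the reduced rows gives x_1 = 5, x_2 = -1.

x_1 = 5, x_2 = -1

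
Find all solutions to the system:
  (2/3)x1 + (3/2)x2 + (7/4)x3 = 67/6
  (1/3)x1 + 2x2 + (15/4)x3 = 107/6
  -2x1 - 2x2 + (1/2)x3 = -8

no solution

Row-reduce:
R1 ← R1 / (2/3).
R2 ← R2 − 1/3·R1.
R3 ← R3 + 2·R1.
R2 ← R2 / (5/4).
R1 ← R1 − 9/4·R2.
R3 ← R3 − 5/2·R2.
Row 3 reduces to 0 = 1, a contradiction. The system is inconsistent.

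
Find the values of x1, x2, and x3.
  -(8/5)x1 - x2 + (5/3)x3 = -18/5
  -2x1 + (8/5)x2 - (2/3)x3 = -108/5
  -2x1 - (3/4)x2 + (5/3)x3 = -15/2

x1 = 6, x2 = -6, x3 = 0

Row-reduce the augmented matrix:
R1 ← R1 / (-8/5).
R2 ← R2 + 2·R1.
R3 ← R3 + 2·R1.
R2 ← R2 / (57/20).
R1 ← R1 − 5/8·R2.
R3 ← R3 − 1/2·R2.
R3 ← R3 / (5/76).
R1 ← R1 + 25/57·R3.
R2 ← R2 + 55/57·R3.
Reading off the reduced rows gives x1 = 6, x2 = -6, x3 = 0.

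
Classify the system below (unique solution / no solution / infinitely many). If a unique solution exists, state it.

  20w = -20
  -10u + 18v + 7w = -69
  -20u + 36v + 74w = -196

no solution

Row-reduce:
Swap R1 and R2.
R1 ← R1 / (-10).
R3 ← R3 + 20·R1.
R2 ← R2 / (20).
R1 ← R1 + 7/10·R2.
R3 ← R3 − 60·R2.
Row 3 reduces to 0 = 2, a contradiction. The system is inconsistent.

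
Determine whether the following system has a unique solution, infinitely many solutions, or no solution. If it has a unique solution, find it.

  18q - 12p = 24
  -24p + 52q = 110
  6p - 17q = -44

no solution

Row-reduce:
R1 ← R1 / (-12).
R2 ← R2 + 24·R1.
R3 ← R3 − 6·R1.
R2 ← R2 / (16).
R1 ← R1 + 3/2·R2.
R3 ← R3 + 8·R2.
Row 3 reduces to 0 = -1, a contradiction. The system is inconsistent.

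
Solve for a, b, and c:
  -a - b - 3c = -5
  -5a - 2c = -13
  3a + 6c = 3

a = 3, b = 5, c = -1

Row-reduce the augmented matrix:
R1 ← R1 / (-1).
R2 ← R2 + 5·R1.
R3 ← R3 − 3·R1.
R2 ← R2 / (5).
R1 ← R1 − 1·R2.
R3 ← R3 + 3·R2.
R3 ← R3 / (24/5).
R1 ← R1 − 2/5·R3.
R2 ← R2 − 13/5·R3.
Reading off the reduced rows gives a = 3, b = 5, c = -1.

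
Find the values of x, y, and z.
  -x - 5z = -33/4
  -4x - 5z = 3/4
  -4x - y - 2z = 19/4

x = -3, y = 11/4, z = 9/4

Row-reduce the augmented matrix:
R1 ← R1 / (-1).
R2 ← R2 + 4·R1.
R3 ← R3 + 4·R1.
Swap R2 and R3.
R2 ← R2 / (-1).
R3 ← R3 / (15).
R1 ← R1 − 5·R3.
R2 ← R2 + 18·R3.
Reading off the reduced rows gives x = -3, y = 11/4, z = 9/4.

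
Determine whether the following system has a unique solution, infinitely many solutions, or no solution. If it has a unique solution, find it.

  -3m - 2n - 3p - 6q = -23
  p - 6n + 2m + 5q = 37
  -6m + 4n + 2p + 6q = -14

infinitely many solutions

Row-reduce:
R1 ← R1 / (-3).
R2 ← R2 − 2·R1.
R3 ← R3 + 6·R1.
R2 ← R2 / (-22/3).
R1 ← R1 − 2/3·R2.
R3 ← R3 − 8·R2.
R3 ← R3 / (76/11).
R1 ← R1 − 10/11·R3.
R2 ← R2 − 3/22·R3.
Rank is 3 with 4 unknowns, leaving q free.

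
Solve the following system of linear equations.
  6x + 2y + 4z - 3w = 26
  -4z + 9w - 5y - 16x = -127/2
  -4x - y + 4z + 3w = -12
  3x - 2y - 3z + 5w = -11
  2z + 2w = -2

Row-reduce:
R1 ← R1 / (6).
R2 ← R2 + 16·R1.
R3 ← R3 + 4·R1.
R4 ← R4 − 3·R1.
R2 ← R2 / (1/3).
R1 ← R1 − 1/3·R2.
R3 ← R3 − 1/3·R2.
R4 ← R4 + 3·R2.
Swap R3 and R4.
R3 ← R3 / (55).
R1 ← R1 + 6·R3.
R2 ← R2 − 20·R3.
R5 ← R5 − 2·R3.
Swap R4 and R5.
R4 ← R4 / (79/55).
R1 ← R1 − 21/110·R4.
R2 ← R2 + 29/11·R4.
R3 ← R3 − 31/110·R4.
Row 5 reduces to 0 = -1/2, a contradiction. The system is inconsistent.

no solution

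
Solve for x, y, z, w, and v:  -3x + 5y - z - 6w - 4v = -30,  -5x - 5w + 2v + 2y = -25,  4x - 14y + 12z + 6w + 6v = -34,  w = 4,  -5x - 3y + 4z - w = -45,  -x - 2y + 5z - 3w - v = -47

Row-reduce the augmented matrix:
R1 ← R1 / (-3).
R2 ← R2 + 5·R1.
R3 ← R3 − 4·R1.
R5 ← R5 + 5·R1.
R6 ← R6 + 1·R1.
R2 ← R2 / (-19/3).
R1 ← R1 + 5/3·R2.
R3 ← R3 + 22/3·R2.
R5 ← R5 + 34/3·R2.
R6 ← R6 + 11/3·R2.
R3 ← R3 / (166/19).
R1 ← R1 + 2/19·R3.
R2 ← R2 + 5/19·R3.
R5 ← R5 − 51/19·R3.
R6 ← R6 − 83/19·R3.
R1 ← R1 − 49/83·R4.
R2 ← R2 + 85/83·R4.
R3 ← R3 + 74/83·R4.
R5 ← R5 − 203/83·R4.
R5 ← R5 / (-495/83).
R1 ← R1 + 88/83·R5.
R2 ← R2 + 137/83·R5.
R3 ← R3 + 89/83·R5.
R6 reduces to 0 = 0, so the extra equation is consistent.
Reading off the reduced rows gives x = 3, y = 2, z = -5, w = 4, v = 3.

x = 3, y = 2, z = -5, w = 4, v = 3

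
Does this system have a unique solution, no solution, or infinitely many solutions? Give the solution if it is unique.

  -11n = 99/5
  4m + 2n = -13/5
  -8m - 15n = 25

m = 1/4, n = -9/5

Row-reduce the augmented matrix:
Swap R1 and R2.
R1 ← R1 / (4).
R3 ← R3 + 8·R1.
R2 ← R2 / (-11).
R1 ← R1 − 1/2·R2.
R3 ← R3 + 11·R2.
R3 reduces to 0 = 0, so the extra equation is consistent.
Reading off the reduced rows gives m = 1/4, n = -9/5.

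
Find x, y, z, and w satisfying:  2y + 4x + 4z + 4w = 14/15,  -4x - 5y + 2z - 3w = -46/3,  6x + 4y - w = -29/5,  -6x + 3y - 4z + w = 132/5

Row-reduce the augmented matrix:
R1 ← R1 / (4).
R2 ← R2 + 4·R1.
R3 ← R3 − 6·R1.
R4 ← R4 + 6·R1.
R2 ← R2 / (-3).
R1 ← R1 − 1/2·R2.
R3 ← R3 − 1·R2.
R4 ← R4 − 6·R2.
R3 ← R3 / (-4).
R1 ← R1 − 2·R3.
R2 ← R2 + 2·R3.
R4 ← R4 − 14·R3.
R4 ← R4 / (-43/3).
R1 ← R1 + 13/6·R4.
R2 ← R2 − 3·R4.
R3 ← R3 − 5/3·R4.
Reading off the reduced rows gives x = -5/3, y = 9/5, z = -2, w = 3.

x = -5/3, y = 9/5, z = -2, w = 3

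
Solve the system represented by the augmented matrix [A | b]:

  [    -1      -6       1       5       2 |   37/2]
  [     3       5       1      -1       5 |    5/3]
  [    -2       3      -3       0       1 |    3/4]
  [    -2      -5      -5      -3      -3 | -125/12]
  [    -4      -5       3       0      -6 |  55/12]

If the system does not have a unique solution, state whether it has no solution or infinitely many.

Row-reduce the augmented matrix:
R1 ← R1 / (-1).
R2 ← R2 − 3·R1.
R3 ← R3 + 2·R1.
R4 ← R4 + 2·R1.
R5 ← R5 + 4·R1.
R2 ← R2 / (-13).
R1 ← R1 − 6·R2.
R3 ← R3 − 15·R2.
R4 ← R4 − 7·R2.
R5 ← R5 − 19·R2.
R3 ← R3 / (-5/13).
R1 ← R1 − 11/13·R3.
R2 ← R2 + 4/13·R3.
R4 ← R4 + 63/13·R3.
R5 ← R5 − 63/13·R3.
R4 ← R4 / (-83).
R1 ← R1 − 15·R4.
R2 ← R2 + 6·R4.
R3 ← R3 + 16·R4.
R5 ← R5 − 78·R4.
R5 ← R5 / (699/83).
R1 ← R1 − 886/415·R5.
R2 ← R2 − 127/415·R5.
R3 ← R3 + 602/415·R5.
R4 ← R4 − 616/415·R5.
Reading off the reduced rows gives x_1 = -11/4, x_2 = -2/3, x_3 = 7/4, x_4 = 1, x_5 = 5/2.

x_1 = -11/4, x_2 = -2/3, x_3 = 7/4, x_4 = 1, x_5 = 5/2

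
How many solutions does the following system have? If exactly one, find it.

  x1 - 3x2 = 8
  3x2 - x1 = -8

infinitely many solutions

Row-reduce:
R2 ← R2 + 1·R1.
Rank is 1 with 2 unknowns, leaving x2 free.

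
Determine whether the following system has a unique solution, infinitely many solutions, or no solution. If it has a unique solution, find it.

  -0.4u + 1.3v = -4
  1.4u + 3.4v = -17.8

Row-reduce the augmented matrix:
R1 ← R1 / (-2/5).
R2 ← R2 − 7/5·R1.
R2 ← R2 / (159/20).
R1 ← R1 + 13/4·R2.
Reading off the reduced rows gives u = -3, v = -4.

u = -3, v = -4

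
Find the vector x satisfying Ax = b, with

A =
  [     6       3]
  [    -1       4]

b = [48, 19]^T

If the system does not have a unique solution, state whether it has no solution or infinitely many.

x_1 = 5, x_2 = 6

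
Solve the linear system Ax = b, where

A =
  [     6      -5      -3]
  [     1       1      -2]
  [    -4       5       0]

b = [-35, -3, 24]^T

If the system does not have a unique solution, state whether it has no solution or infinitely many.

Row-reduce the augmented matrix:
R1 ← R1 / (6).
R2 ← R2 − 1·R1.
R3 ← R3 + 4·R1.
R2 ← R2 / (11/6).
R1 ← R1 + 5/6·R2.
R3 ← R3 − 5/3·R2.
R3 ← R3 / (-7/11).
R1 ← R1 + 13/11·R3.
R2 ← R2 + 9/11·R3.
Reading off the reduced rows gives x_1 = -1, x_2 = 4, x_3 = 3.

x_1 = -1, x_2 = 4, x_3 = 3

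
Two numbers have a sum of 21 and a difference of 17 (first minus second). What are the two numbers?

Let x = first number, y = second number.
  x + y = 21
  -y + x = 17
Row-reduce the augmented matrix:
R2 ← R2 − 1·R1.
R2 ← R2 / (-2).
R1 ← R1 − 1·R2.
Reading off the reduced rows gives x = 19, y = 2.

first number: 19, second number: 2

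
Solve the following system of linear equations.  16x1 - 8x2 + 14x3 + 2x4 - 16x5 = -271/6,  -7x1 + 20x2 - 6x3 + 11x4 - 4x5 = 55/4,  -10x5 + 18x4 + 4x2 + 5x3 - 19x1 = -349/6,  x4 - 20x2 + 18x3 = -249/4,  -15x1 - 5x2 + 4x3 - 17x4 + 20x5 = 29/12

x1 = 3/2, x2 = 1, x3 = -7/3, x4 = -1/4, x5 = 7/4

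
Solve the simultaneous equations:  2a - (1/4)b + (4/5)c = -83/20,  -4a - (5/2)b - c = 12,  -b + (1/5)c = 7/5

no solution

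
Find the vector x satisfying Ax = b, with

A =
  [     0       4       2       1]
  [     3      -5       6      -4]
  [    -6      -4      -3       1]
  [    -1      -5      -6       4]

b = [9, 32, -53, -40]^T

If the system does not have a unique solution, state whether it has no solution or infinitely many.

x_1 = 6, x_2 = 2, x_3 = 2, x_4 = -3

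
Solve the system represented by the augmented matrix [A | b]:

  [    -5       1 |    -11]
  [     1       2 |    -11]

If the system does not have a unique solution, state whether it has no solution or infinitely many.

x_1 = 1, x_2 = -6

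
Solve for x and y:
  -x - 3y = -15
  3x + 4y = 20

Row-reduce the augmented matrix:
R1 ← R1 / (-1).
R2 ← R2 − 3·R1.
R2 ← R2 / (-5).
R1 ← R1 − 3·R2.
Reading off the reduced rows gives x = 0, y = 5.

x = 0, y = 5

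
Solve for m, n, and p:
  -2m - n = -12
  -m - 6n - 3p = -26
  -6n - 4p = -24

Row-reduce the augmented matrix:
R1 ← R1 / (-2).
R2 ← R2 + 1·R1.
R2 ← R2 / (-11/2).
R1 ← R1 − 1/2·R2.
R3 ← R3 + 6·R2.
R3 ← R3 / (-8/11).
R1 ← R1 + 3/11·R3.
R2 ← R2 − 6/11·R3.
Reading off the reduced rows gives m = 5, n = 2, p = 3.

m = 5, n = 2, p = 3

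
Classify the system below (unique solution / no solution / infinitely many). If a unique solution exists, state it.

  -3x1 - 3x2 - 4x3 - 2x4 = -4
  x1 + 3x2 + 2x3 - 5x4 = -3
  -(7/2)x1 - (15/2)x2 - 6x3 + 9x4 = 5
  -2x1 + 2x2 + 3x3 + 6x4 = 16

Row-reduce:
R1 ← R1 / (-3).
R2 ← R2 − 1·R1.
R3 ← R3 + 7/2·R1.
R4 ← R4 + 2·R1.
R2 ← R2 / (2).
R1 ← R1 − 1·R2.
R3 ← R3 + 4·R2.
R4 ← R4 − 4·R2.
Swap R3 and R4.
R3 ← R3 / (13/3).
R1 ← R1 − 1·R3.
R2 ← R2 − 1/3·R3.
Row 4 reduces to 0 = 1, a contradiction. The system is inconsistent.

no solution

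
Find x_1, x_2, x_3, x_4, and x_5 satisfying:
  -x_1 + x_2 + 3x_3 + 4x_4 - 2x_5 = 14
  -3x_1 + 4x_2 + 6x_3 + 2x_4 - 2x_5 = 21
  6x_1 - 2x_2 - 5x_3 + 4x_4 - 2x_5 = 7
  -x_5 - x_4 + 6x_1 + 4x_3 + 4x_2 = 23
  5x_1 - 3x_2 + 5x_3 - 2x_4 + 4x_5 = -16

x_1 = 1, x_2 = 2, x_3 = 1, x_4 = 0, x_5 = -5

Row-reduce the augmented matrix:
R1 ← R1 / (-1).
R2 ← R2 + 3·R1.
R3 ← R3 − 6·R1.
R4 ← R4 − 6·R1.
R5 ← R5 − 5·R1.
R1 ← R1 + 1·R2.
R3 ← R3 − 4·R2.
R4 ← R4 − 10·R2.
R5 ← R5 − 2·R2.
R3 ← R3 / (25).
R1 ← R1 + 6·R3.
R2 ← R2 + 3·R3.
R4 ← R4 − 52·R3.
R5 ← R5 − 26·R3.
R4 ← R4 / (-461/25).
R1 ← R1 − 58/25·R4.
R2 ← R2 + 46/25·R4.
R3 ← R3 − 68/25·R4.
R5 ← R5 + 818/25·R4.
R5 ← R5 / (240/461).
R1 ← R1 + 8/461·R5.
R2 ← R2 + 248/461·R5.
R3 ← R3 − 86/461·R5.
R4 ← R4 + 235/461·R5.
Reading off the reduced rows gives x_1 = 1, x_2 = 2, x_3 = 1, x_4 = 0, x_5 = -5.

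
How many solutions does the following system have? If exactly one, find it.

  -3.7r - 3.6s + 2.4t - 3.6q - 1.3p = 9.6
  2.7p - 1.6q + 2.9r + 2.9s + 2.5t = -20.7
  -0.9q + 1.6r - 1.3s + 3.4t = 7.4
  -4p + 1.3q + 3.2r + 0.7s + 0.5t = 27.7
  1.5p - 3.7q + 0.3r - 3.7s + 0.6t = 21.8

p = -5, q = -2, r = 5, s = -6, t = -3

Row-reduce the augmented matrix:
R1 ← R1 / (-13/10).
R2 ← R2 − 27/10·R1.
R4 ← R4 + 4·R1.
R5 ← R5 − 3/2·R1.
R2 ← R2 / (-118/13).
R1 ← R1 − 36/13·R2.
R3 ← R3 + 9/10·R2.
R4 ← R4 − 1609/130·R2.
R5 ← R5 + 1021/130·R2.
R3 ← R3 / (12239/5900).
R1 ← R1 − 409/295·R3.
R2 ← R2 − 311/590·R3.
R4 ← R4 − 47557/5900·R3.
R5 ← R5 − 1007/5900·R3.
R4 ← R4 / (539987/61195).
R1 ← R1 − 47449/24478·R4.
R2 ← R2 − 8803/12239·R4.
R3 ← R3 + 9985/24478·R4.
R5 ← R5 + 234011/61195·R4.
R5 ← R5 / (-34353773/5399870).
R1 ← R1 − 432135/2159948·R5.
R2 ← R2 + 1003125/1079974·R5.
R3 ← R3 − 2067873/2159948·R5.
R4 ← R4 + 857539/1079974·R5.
Reading off the reduced rows gives p = -5, q = -2, r = 5, s = -6, t = -3.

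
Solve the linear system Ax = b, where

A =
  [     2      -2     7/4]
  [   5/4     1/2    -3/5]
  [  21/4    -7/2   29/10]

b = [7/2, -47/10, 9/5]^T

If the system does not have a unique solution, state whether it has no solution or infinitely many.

Row-reduce:
R1 ← R1 / (2).
R2 ← R2 − 5/4·R1.
R3 ← R3 − 21/4·R1.
R2 ← R2 / (7/4).
R1 ← R1 + 1·R2.
R3 ← R3 − 7/4·R2.
Row 3 reduces to 0 = -1/2, a contradiction. The system is inconsistent.

no solution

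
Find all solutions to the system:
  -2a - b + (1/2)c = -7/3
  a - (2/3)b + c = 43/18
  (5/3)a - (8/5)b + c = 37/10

a = 3/2, b = -1/3, c = 2/3

Row-reduce the augmented matrix:
R1 ← R1 / (-2).
R2 ← R2 − 1·R1.
R3 ← R3 − 5/3·R1.
R2 ← R2 / (-7/6).
R1 ← R1 − 1/2·R2.
R3 ← R3 + 73/30·R2.
R3 ← R3 / (-25/21).
R1 ← R1 − 2/7·R3.
R2 ← R2 + 15/14·R3.
Reading off the reduced rows gives a = 3/2, b = -1/3, c = 2/3.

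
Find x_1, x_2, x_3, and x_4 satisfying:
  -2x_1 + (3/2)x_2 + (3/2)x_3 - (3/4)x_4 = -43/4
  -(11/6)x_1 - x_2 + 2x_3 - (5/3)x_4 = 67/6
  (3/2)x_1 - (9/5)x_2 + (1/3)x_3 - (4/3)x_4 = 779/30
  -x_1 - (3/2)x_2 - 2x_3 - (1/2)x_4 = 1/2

Row-reduce the augmented matrix:
R1 ← R1 / (-2).
R2 ← R2 + 11/6·R1.
R3 ← R3 − 3/2·R1.
R4 ← R4 + 1·R1.
R2 ← R2 / (-19/8).
R1 ← R1 + 3/4·R2.
R3 ← R3 + 27/40·R2.
R4 ← R4 + 9/4·R2.
R3 ← R3 / (73/57).
R1 ← R1 + 18/19·R3.
R2 ← R2 + 5/19·R3.
R4 ← R4 + 127/38·R3.
R4 ← R4 / (-4991/1460).
R1 ← R1 + 187/365·R4.
R2 ← R2 − 35/438·R4.
R3 ← R3 + 461/365·R4.
Reading off the reduced rows gives x_1 = 5, x_2 = -6, x_3 = 3, x_4 = -5.

x_1 = 5, x_2 = -6, x_3 = 3, x_4 = -5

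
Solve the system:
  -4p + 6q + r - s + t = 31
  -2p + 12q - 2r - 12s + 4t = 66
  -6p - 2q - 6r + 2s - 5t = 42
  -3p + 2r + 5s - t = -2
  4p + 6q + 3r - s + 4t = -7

infinitely many solutions

Row-reduce:
R1 ← R1 / (-4).
R2 ← R2 + 2·R1.
R3 ← R3 + 6·R1.
R4 ← R4 + 3·R1.
R5 ← R5 − 4·R1.
R2 ← R2 / (9).
R1 ← R1 + 3/2·R2.
R3 ← R3 + 11·R2.
R4 ← R4 + 9/2·R2.
R5 ← R5 − 12·R2.
R3 ← R3 / (-95/9).
R1 ← R1 + 2/3·R3.
R2 ← R2 + 5/18·R3.
R5 ← R5 − 22/3·R3.
Swap R4 and R5.
R4 ← R4 / (6).
R1 ← R1 + 1·R4.
R2 ← R2 + 1·R4.
R3 ← R3 − 1·R4.
Rank is 4 with 5 unknowns, leaving t free.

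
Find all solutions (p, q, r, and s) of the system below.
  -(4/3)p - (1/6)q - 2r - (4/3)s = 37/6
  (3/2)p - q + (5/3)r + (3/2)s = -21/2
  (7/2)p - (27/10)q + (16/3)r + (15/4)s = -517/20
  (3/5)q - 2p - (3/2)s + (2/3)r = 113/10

infinitely many solutions

Row-reduce:
R1 ← R1 / (-4/3).
R2 ← R2 − 3/2·R1.
R3 ← R3 − 7/2·R1.
R4 ← R4 + 2·R1.
R2 ← R2 / (-19/16).
R1 ← R1 − 1/8·R2.
R3 ← R3 + 251/80·R2.
R4 ← R4 − 17/20·R2.
R3 ← R3 / (463/285).
R1 ← R1 − 82/57·R3.
R2 ← R2 − 28/57·R3.
R4 ← R4 − 926/285·R3.
Rank is 3 with 4 unknowns, leaving s free.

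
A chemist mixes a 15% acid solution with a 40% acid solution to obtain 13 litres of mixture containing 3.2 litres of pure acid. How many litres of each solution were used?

litres of solution A: 8, litres of solution B: 5

Let a = litres of solution A, b = litres of solution B.
  a + b = 13
  (2/5)b + (3/20)a = 16/5
Row-reduce the augmented matrix:
R2 ← R2 − 3/20·R1.
R2 ← R2 / (1/4).
R1 ← R1 − 1·R2.
Reading off the reduced rows gives a = 8, b = 5.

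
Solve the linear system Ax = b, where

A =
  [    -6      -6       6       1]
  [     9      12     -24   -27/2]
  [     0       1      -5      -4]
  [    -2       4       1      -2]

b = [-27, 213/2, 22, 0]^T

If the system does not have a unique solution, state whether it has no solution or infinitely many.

Row-reduce:
R1 ← R1 / (-6).
R2 ← R2 − 9·R1.
R4 ← R4 + 2·R1.
R2 ← R2 / (3).
R1 ← R1 − 1·R2.
R3 ← R3 − 1·R2.
R4 ← R4 − 6·R2.
Swap R3 and R4.
R3 ← R3 / (29).
R1 ← R1 − 4·R3.
R2 ← R2 + 5·R3.
Rank is 3 with 4 unknowns, leaving x_4 free.

infinitely many solutions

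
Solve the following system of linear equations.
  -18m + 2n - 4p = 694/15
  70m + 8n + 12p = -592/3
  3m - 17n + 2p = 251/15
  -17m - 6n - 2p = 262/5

Row-reduce the augmented matrix:
R1 ← R1 / (-18).
R2 ← R2 − 70·R1.
R3 ← R3 − 3·R1.
R4 ← R4 + 17·R1.
R2 ← R2 / (142/9).
R1 ← R1 + 1/9·R2.
R3 ← R3 + 50/3·R2.
R4 ← R4 + 71/9·R2.
R3 ← R3 / (-172/71).
R1 ← R1 − 14/71·R3.
R2 ← R2 + 16/71·R3.
R4 reduces to 0 = 0, so the extra equation is consistent.
Reading off the reduced rows gives m = -11/5, n = -5/3, p = -5/2.

m = -11/5, n = -5/3, p = -5/2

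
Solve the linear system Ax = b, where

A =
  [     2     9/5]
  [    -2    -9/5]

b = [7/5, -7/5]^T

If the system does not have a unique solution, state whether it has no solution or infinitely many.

infinitely many solutions

Row-reduce:
R1 ← R1 / (2).
R2 ← R2 + 2·R1.
Rank is 1 with 2 unknowns, leaving x_2 free.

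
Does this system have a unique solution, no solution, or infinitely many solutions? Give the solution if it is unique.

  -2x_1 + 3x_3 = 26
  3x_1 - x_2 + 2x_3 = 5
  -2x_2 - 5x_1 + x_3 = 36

x_1 = -4, x_2 = -5, x_3 = 6

Row-reduce the augmented matrix:
R1 ← R1 / (-2).
R2 ← R2 − 3·R1.
R3 ← R3 + 5·R1.
R2 ← R2 / (-1).
R3 ← R3 + 2·R2.
R3 ← R3 / (-39/2).
R1 ← R1 + 3/2·R3.
R2 ← R2 + 13/2·R3.
Reading off the reduced rows gives x_1 = -4, x_2 = -5, x_3 = 6.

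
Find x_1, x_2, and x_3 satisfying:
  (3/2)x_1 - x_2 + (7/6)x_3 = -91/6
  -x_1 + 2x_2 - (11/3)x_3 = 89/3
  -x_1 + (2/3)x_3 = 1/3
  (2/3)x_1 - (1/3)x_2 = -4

x_1 = -3, x_2 = 6, x_3 = -4

Row-reduce the augmented matrix:
R1 ← R1 / (3/2).
R2 ← R2 + 1·R1.
R3 ← R3 + 1·R1.
R4 ← R4 − 2/3·R1.
R2 ← R2 / (4/3).
R1 ← R1 + 2/3·R2.
R3 ← R3 + 2/3·R2.
R4 ← R4 − 1/9·R2.
Swap R3 and R4.
R3 ← R3 / (-5/18).
R1 ← R1 + 2/3·R3.
R2 ← R2 + 13/6·R3.
R4 reduces to 0 = 0, so the extra equation is consistent.
Reading off the reduced rows gives x_1 = -3, x_2 = 6, x_3 = -4.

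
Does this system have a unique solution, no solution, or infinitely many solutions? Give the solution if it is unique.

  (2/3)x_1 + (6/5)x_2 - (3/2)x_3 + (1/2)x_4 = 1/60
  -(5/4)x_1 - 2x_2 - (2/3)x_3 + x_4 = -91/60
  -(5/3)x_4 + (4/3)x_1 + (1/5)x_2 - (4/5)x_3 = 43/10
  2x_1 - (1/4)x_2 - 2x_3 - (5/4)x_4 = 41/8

x_1 = 1, x_2 = -1/2, x_3 = -1/2, x_4 = -8/5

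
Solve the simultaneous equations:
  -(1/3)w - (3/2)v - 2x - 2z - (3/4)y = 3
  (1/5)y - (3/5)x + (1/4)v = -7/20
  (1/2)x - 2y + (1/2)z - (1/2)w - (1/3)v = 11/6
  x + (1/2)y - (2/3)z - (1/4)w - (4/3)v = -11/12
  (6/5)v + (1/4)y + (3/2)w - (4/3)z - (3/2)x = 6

x = 2, y = -2, z = -6, w = -3, v = 5

Row-reduce the augmented matrix:
R1 ← R1 / (-2).
R2 ← R2 + 3/5·R1.
R3 ← R3 − 1/2·R1.
R4 ← R4 − 1·R1.
R5 ← R5 + 3/2·R1.
R2 ← R2 / (17/40).
R1 ← R1 − 3/8·R2.
R3 ← R3 + 35/16·R2.
R4 ← R4 − 1/8·R2.
R5 ← R5 − 13/16·R2.
R3 ← R3 / (105/34).
R1 ← R1 − 8/17·R3.
R2 ← R2 − 24/17·R3.
R4 ← R4 + 94/51·R3.
R5 ← R5 + 50/51·R3.
R4 ← R4 / (-263/540).
R1 ← R1 − 4/45·R4.
R2 ← R2 − 4/15·R4.
R3 ← R3 + 1/45·R4.
R5 ← R5 − 83/54·R4.
R5 ← R5 / (29429/220920).
R1 ← R1 + 9085/22092·R5.
R2 ← R2 − 30/1841·R5.
R3 ← R3 − 1013/1052·R5.
R4 ← R4 − 2123/1841·R5.
Reading off the reduced rows gives x = 2, y = -2, z = -6, w = -3, v = 5.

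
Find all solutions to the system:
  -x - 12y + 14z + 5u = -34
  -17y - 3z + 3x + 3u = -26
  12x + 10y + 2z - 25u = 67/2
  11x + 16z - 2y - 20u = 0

Row-reduce:
R1 ← R1 / (-1).
R2 ← R2 − 3·R1.
R3 ← R3 − 12·R1.
R4 ← R4 − 11·R1.
R2 ← R2 / (-53).
R1 ← R1 − 12·R2.
R3 ← R3 + 134·R2.
R4 ← R4 + 134·R2.
R3 ← R3 / (3784/53).
R1 ← R1 + 274/53·R3.
R2 ← R2 + 39/53·R3.
R4 ← R4 − 3784/53·R3.
Row 4 reduces to 0 = 1/2, a contradiction. The system is inconsistent.

no solution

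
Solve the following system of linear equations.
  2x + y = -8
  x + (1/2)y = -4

infinitely many solutions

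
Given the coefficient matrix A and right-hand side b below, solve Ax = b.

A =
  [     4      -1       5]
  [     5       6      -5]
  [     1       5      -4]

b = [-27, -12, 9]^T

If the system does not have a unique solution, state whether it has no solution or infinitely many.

Row-reduce the augmented matrix:
R1 ← R1 / (4).
R2 ← R2 − 5·R1.
R3 ← R3 − 1·R1.
R2 ← R2 / (29/4).
R1 ← R1 + 1/4·R2.
R3 ← R3 − 21/4·R2.
R3 ← R3 / (84/29).
R1 ← R1 − 25/29·R3.
R2 ← R2 + 45/29·R3.
Reading off the reduced rows gives x_1 = -6, x_2 = 3, x_3 = 0.

x_1 = -6, x_2 = 3, x_3 = 0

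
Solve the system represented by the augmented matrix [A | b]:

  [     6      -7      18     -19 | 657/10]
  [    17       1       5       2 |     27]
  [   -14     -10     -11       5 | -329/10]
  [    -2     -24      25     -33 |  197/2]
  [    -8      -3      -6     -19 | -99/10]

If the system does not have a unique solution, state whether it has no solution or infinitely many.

Row-reduce the augmented matrix:
R1 ← R1 / (6).
R2 ← R2 − 17·R1.
R3 ← R3 + 14·R1.
R4 ← R4 + 2·R1.
R5 ← R5 + 8·R1.
R2 ← R2 / (125/6).
R1 ← R1 + 7/6·R2.
R3 ← R3 + 79/3·R2.
R4 ← R4 + 79/3·R2.
R5 ← R5 + 37/3·R2.
R3 ← R3 / (-3393/125).
R1 ← R1 − 53/125·R3.
R2 ← R2 + 276/125·R3.
R4 ← R4 + 3393/125·R3.
R5 ← R5 + 1154/125·R3.
Swap R4 and R5.
R4 ← R4 / (-74324/3393).
R1 ← R1 − 1520/3393·R4.
R2 ← R2 − 157/1131·R4.
R3 ← R3 + 3905/3393·R4.
R5 reduces to 0 = 0, so the extra equation is consistent.
Reading off the reduced rows gives x_1 = 1, x_2 = -1, x_3 = 12/5, x_4 = -1/2.

x_1 = 1, x_2 = -1, x_3 = 12/5, x_4 = -1/2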